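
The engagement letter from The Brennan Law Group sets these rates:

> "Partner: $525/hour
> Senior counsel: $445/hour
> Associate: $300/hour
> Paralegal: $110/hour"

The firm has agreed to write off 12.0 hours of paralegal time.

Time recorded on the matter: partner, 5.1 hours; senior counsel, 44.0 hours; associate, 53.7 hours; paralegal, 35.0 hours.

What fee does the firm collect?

Partner: 5.1 × $525 = $2,677.50
Senior counsel: 44.0 × $445 = $19,580.00
Associate: 53.7 × $300 = $16,110.00
Paralegal: 35.0 × $110 = $3,850.00
Subtotal: $42,217.50
Write-off: 12.0 × $110 = $1,320.00
Total: $42,217.50 − $1,320.00 = $40,897.50

$40,897.50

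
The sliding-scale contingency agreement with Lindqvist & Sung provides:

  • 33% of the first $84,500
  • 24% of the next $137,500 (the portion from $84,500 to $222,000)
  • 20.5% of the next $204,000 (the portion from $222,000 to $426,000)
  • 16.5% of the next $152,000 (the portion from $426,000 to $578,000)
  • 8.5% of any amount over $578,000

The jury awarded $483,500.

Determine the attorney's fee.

$112,192.50

First $84,500 at 33% = $27,885.00
Next $137,500 at 24% = $33,000.00
Next $204,000 at 20.5% = $41,820.00
Remaining $57,500 at 16.5% = $9,487.50
Fee: $27,885.00 + $33,000.00 + $41,820.00 + $9,487.50 = $112,192.50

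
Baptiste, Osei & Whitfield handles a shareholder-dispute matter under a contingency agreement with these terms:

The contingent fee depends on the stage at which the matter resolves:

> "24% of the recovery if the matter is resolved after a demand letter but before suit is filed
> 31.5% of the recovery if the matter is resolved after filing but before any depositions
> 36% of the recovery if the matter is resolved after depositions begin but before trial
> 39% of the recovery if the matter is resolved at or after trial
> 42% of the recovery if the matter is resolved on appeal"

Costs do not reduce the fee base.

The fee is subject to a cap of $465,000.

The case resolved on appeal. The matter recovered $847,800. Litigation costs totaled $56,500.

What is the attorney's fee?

$356,076.00

Fee base is the gross recovery, $847,800; costs are reimbursed separately.
The matter resolved on appeal, so the 42% rate applies.
$847,800 × 42% = $356,076.00
$356,076.00 is under the $465,000 cap.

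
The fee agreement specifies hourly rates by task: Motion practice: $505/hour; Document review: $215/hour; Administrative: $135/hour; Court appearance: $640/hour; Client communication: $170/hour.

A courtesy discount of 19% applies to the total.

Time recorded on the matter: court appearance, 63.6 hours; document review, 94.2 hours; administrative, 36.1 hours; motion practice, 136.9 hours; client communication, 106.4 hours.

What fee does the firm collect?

$123,972.93

Motion practice: 136.9 × $505 = $69,134.50
Document review: 94.2 × $215 = $20,253.00
Administrative: 36.1 × $135 = $4,873.50
Court appearance: 63.6 × $640 = $40,704.00
Client communication: 106.4 × $170 = $18,088.00
Subtotal: $153,053.00
Less 19% discount: −$29,080.07
Total: $153,053.00 − $29,080.07 = $123,972.93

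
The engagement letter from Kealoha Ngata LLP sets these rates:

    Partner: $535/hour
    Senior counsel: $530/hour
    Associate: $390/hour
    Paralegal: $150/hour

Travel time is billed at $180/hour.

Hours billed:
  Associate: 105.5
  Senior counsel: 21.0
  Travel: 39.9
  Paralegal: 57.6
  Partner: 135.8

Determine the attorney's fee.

$140,750.00

Partner: 135.8 × $535 = $72,653.00
Senior counsel: 21.0 × $530 = $11,130.00
Associate: 105.5 × $390 = $41,145.00
Paralegal: 57.6 × $150 = $8,640.00
Subtotal: $72,653.00 + $11,130.00 + $41,145.00 + $8,640.00 = $133,568.00
Travel: 39.9 × $180 = $7,182.00
Total: $133,568.00 + $7,182.00 = $140,750.00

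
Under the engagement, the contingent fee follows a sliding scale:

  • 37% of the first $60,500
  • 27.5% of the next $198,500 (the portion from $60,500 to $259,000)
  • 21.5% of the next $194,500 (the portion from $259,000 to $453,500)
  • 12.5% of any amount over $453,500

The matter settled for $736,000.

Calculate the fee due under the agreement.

$154,102.50

First $60,500 at 37% = $22,385.00
Next $198,500 at 27.5% = $54,587.50
Next $194,500 at 21.5% = $41,817.50
Remaining $282,500 at 12.5% = $35,312.50
Fee: $22,385.00 + $54,587.50 + $41,817.50 + $35,312.50 = $154,102.50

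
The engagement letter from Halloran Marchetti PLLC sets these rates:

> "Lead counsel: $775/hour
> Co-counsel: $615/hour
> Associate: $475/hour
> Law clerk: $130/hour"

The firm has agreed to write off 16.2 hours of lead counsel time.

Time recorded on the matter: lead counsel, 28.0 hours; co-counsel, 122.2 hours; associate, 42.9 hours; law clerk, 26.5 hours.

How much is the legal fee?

Lead counsel: 28.0 × $775 = $21,700.00
Co-counsel: 122.2 × $615 = $75,153.00
Associate: 42.9 × $475 = $20,377.50
Law clerk: 26.5 × $130 = $3,445.00
Subtotal: $120,675.50
Write-off: 16.2 × $775 = $12,555.00
Total: $120,675.50 − $12,555.00 = $108,120.50

$108,120.50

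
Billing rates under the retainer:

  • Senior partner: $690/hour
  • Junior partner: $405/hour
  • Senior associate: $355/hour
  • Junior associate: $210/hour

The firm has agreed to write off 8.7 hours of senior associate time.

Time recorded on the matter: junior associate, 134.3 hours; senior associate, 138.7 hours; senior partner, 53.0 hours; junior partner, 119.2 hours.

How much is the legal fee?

Senior partner: 53.0 × $690 = $36,570.00
Junior partner: 119.2 × $405 = $48,276.00
Senior associate: 138.7 × $355 = $49,238.50
Junior associate: 134.3 × $210 = $28,203.00
Subtotal: $162,287.50
Write-off: 8.7 × $355 = $3,088.50
Total: $162,287.50 − $3,088.50 = $159,199.00

$159,199.00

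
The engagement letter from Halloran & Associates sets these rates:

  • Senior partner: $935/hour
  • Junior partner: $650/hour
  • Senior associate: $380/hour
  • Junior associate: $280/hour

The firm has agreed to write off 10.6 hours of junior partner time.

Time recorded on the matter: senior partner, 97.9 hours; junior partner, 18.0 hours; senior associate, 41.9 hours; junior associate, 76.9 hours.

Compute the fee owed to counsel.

Senior partner: 97.9 × $935 = $91,536.50
Junior partner: 18.0 × $650 = $11,700.00
Senior associate: 41.9 × $380 = $15,922.00
Junior associate: 76.9 × $280 = $21,532.00
Subtotal: $140,690.50
Write-off: 10.6 × $650 = $6,890.00
Total: $140,690.50 − $6,890.00 = $133,800.50

$133,800.50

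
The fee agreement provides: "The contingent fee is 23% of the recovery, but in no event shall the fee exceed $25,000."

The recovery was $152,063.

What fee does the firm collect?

23% of $152,063 = $34,974.49
That exceeds the $25,000 cap, so the fee is capped at $25,000.

$25,000.00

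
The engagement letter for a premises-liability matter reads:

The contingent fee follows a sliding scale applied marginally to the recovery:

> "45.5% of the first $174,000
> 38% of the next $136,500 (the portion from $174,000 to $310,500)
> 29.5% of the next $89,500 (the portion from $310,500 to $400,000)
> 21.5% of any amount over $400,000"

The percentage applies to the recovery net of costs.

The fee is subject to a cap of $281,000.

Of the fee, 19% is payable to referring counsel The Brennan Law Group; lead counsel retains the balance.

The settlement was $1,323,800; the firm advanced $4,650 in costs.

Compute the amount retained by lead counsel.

Fee base (net of costs): $1,323,800 − $4,650 = $1,319,150
First $174,000 at 45.5% = $79,170.00
Next $136,500 at 38% = $51,870.00
Next $89,500 at 29.5% = $26,402.50
Remaining $919,150 at 21.5% = $197,617.25
Fee: $79,170.00 + $51,870.00 + $26,402.50 + $197,617.25 = $355,059.75
$355,059.75 exceeds the $281,000 cap, so the fee is capped at $281,000.00.
Referral share: 19% of $281,000.00 = $53,390.00; lead counsel retains $281,000.00 − $53,390.00 = $227,610.00.

$227,610.00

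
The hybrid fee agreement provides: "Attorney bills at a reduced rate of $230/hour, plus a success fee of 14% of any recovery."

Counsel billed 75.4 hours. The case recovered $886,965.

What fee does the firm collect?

$141,517.10

Hourly: 75.4 × $230 = $17,342.00
Success fee: 14% of $886,965 = $124,175.10
Total: $17,342.00 + $124,175.10 = $141,517.10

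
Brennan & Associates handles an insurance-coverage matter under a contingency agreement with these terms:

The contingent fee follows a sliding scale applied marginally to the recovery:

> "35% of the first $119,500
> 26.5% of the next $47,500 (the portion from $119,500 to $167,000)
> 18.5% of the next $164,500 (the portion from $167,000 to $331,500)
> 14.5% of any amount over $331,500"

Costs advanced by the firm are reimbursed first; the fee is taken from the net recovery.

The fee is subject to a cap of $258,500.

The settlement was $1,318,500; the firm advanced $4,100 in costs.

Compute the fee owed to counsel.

$227,365.50

Fee base (net of costs): $1,318,500 − $4,100 = $1,314,400
First $119,500 at 35% = $41,825.00
Next $47,500 at 26.5% = $12,587.50
Next $164,500 at 18.5% = $30,432.50
Remaining $982,900 at 14.5% = $142,520.50
Fee: $41,825.00 + $12,587.50 + $30,432.50 + $142,520.50 = $227,365.50
$227,365.50 is under the $258,500 cap.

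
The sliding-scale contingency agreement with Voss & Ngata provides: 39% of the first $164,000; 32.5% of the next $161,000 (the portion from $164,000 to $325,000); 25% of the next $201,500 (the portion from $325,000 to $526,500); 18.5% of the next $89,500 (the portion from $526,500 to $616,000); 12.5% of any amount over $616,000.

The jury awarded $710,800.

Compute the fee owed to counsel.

First $164,000 at 39% = $63,960.00
Next $161,000 at 32.5% = $52,325.00
Next $201,500 at 25% = $50,375.00
Next $89,500 at 18.5% = $16,557.50
Remaining $94,800 at 12.5% = $11,850.00
Fee: $63,960.00 + $52,325.00 + $50,375.00 + $16,557.50 + $11,850.00 = $195,067.50

$195,067.50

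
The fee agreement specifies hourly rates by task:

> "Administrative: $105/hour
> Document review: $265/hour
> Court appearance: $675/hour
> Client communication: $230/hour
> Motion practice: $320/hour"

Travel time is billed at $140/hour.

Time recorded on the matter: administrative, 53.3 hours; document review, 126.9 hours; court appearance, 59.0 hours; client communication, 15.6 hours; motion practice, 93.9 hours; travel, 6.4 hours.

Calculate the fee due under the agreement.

$113,582.00

Administrative: 53.3 × $105 = $5,596.50
Document review: 126.9 × $265 = $33,628.50
Court appearance: 59.0 × $675 = $39,825.00
Client communication: 15.6 × $230 = $3,588.00
Motion practice: 93.9 × $320 = $30,048.00
Subtotal: $5,596.50 + $33,628.50 + $39,825.00 + $3,588.00 + $30,048.00 = $112,686.00
Travel: 6.4 × $140 = $896.00
Total: $112,686.00 + $896.00 = $113,582.00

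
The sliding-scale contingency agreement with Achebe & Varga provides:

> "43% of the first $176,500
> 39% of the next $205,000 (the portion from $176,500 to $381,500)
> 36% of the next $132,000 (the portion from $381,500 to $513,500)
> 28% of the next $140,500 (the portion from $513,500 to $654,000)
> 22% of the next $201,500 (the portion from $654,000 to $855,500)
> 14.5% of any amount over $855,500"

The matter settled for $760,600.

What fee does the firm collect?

First $176,500 at 43% = $75,895.00
Next $205,000 at 39% = $79,950.00
Next $132,000 at 36% = $47,520.00
Next $140,500 at 28% = $39,340.00
Remaining $106,600 at 22% = $23,452.00
Fee: $75,895.00 + $79,950.00 + $47,520.00 + $39,340.00 + $23,452.00 = $266,157.00

$266,157.00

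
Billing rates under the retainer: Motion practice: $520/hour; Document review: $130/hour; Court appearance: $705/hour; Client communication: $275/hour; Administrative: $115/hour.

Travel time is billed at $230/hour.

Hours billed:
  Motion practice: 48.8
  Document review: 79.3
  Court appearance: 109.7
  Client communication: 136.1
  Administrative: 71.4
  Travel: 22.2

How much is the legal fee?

$163,768.00

Motion practice: 48.8 × $520 = $25,376.00
Document review: 79.3 × $130 = $10,309.00
Court appearance: 109.7 × $705 = $77,338.50
Client communication: 136.1 × $275 = $37,427.50
Administrative: 71.4 × $115 = $8,211.00
Subtotal: $25,376.00 + $10,309.00 + $77,338.50 + $37,427.50 + $8,211.00 = $158,662.00
Travel: 22.2 × $230 = $5,106.00
Total: $158,662.00 + $5,106.00 = $163,768.00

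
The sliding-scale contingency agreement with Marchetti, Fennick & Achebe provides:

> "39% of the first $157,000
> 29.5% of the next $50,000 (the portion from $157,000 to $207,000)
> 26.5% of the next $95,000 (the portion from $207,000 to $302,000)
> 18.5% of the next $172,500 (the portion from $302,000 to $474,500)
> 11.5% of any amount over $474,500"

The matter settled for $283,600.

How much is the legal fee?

First $157,000 at 39% = $61,230.00
Next $50,000 at 29.5% = $14,750.00
Remaining $76,600 at 26.5% = $20,299.00
Fee: $61,230.00 + $14,750.00 + $20,299.00 = $96,279.00

$96,279.00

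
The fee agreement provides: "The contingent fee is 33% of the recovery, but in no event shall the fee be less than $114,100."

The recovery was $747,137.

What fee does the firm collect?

33% of $747,137 = $246,555.21
That exceeds the $114,100 minimum.

$246,555.21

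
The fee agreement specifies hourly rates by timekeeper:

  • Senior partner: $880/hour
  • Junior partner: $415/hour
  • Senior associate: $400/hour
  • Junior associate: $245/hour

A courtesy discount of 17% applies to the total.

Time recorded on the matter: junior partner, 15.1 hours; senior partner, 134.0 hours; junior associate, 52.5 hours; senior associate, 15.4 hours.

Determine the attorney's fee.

$118,863.47

Senior partner: 134.0 × $880 = $117,920.00
Junior partner: 15.1 × $415 = $6,266.50
Senior associate: 15.4 × $400 = $6,160.00
Junior associate: 52.5 × $245 = $12,862.50
Subtotal: $143,209.00
Less 17% discount: −$24,345.53
Total: $143,209.00 − $24,345.53 = $118,863.47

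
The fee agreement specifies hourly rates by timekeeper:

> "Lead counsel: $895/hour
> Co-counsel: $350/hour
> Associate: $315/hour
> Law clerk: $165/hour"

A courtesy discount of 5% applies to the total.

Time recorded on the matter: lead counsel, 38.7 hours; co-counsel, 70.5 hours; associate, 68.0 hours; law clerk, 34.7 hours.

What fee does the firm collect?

Lead counsel: 38.7 × $895 = $34,636.50
Co-counsel: 70.5 × $350 = $24,675.00
Associate: 68.0 × $315 = $21,420.00
Law clerk: 34.7 × $165 = $5,725.50
Subtotal: $86,457.00
Less 5% discount: −$4,322.85
Total: $86,457.00 − $4,322.85 = $82,134.15

$82,134.15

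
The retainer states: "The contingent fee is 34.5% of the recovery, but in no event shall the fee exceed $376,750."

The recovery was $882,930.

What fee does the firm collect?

$304,610.85

34.5% of $882,930 = $304,610.85
That is under the $376,750 cap.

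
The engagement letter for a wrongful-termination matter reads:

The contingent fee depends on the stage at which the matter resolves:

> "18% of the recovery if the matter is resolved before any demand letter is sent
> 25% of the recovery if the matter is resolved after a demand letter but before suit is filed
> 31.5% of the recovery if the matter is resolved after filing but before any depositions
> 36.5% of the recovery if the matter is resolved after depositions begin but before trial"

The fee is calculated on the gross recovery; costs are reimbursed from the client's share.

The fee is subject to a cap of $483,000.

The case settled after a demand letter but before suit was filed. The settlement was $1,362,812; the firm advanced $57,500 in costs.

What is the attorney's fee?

$340,703.00

Fee base is the gross recovery, $1,362,812; costs are reimbursed separately.
The matter settled after a demand letter but before suit was filed, so the 25% rate applies.
$1,362,812 × 25% = $340,703.00
$340,703.00 is under the $483,000 cap.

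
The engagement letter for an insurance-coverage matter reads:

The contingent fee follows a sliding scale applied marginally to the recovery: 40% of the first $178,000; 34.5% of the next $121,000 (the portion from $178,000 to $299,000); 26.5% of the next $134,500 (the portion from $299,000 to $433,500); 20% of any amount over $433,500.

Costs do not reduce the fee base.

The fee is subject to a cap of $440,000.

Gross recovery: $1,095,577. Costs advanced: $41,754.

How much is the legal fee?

$281,002.90

Fee base is the gross recovery, $1,095,577; costs are reimbursed separately.
First $178,000 at 40% = $71,200.00
Next $121,000 at 34.5% = $41,745.00
Next $134,500 at 26.5% = $35,642.50
Remaining $662,077 at 20% = $132,415.40
Fee: $71,200.00 + $41,745.00 + $35,642.50 + $132,415.40 = $281,002.90
$281,002.90 is under the $440,000 cap.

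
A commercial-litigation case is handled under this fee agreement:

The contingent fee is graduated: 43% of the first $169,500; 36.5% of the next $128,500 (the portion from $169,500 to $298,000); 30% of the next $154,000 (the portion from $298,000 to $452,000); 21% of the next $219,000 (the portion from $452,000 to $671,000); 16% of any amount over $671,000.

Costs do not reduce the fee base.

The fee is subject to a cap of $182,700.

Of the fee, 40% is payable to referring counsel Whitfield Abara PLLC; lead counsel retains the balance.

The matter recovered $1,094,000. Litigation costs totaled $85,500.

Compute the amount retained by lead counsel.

Fee base is the gross recovery, $1,094,000; costs are reimbursed separately.
First $169,500 at 43% = $72,885.00
Next $128,500 at 36.5% = $46,902.50
Next $154,000 at 30% = $46,200.00
Next $219,000 at 21% = $45,990.00
Remaining $423,000 at 16% = $67,680.00
Fee: $72,885.00 + $46,902.50 + $46,200.00 + $45,990.00 + $67,680.00 = $279,657.50
$279,657.50 exceeds the $182,700 cap, so the fee is capped at $182,700.00.
Referral share: 40% of $182,700.00 = $73,080.00; lead counsel retains $182,700.00 − $73,080.00 = $109,620.00.

$109,620.00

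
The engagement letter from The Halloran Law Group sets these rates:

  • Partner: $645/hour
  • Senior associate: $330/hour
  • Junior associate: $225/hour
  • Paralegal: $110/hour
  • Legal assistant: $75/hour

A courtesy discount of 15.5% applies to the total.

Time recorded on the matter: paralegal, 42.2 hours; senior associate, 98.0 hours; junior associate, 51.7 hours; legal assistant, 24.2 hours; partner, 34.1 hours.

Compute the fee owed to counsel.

Partner: 34.1 × $645 = $21,994.50
Senior associate: 98.0 × $330 = $32,340.00
Junior associate: 51.7 × $225 = $11,632.50
Paralegal: 42.2 × $110 = $4,642.00
Legal assistant: 24.2 × $75 = $1,815.00
Subtotal: $72,424.00
Less 15.5% discount: −$11,225.72
Total: $72,424.00 − $11,225.72 = $61,198.28

$61,198.28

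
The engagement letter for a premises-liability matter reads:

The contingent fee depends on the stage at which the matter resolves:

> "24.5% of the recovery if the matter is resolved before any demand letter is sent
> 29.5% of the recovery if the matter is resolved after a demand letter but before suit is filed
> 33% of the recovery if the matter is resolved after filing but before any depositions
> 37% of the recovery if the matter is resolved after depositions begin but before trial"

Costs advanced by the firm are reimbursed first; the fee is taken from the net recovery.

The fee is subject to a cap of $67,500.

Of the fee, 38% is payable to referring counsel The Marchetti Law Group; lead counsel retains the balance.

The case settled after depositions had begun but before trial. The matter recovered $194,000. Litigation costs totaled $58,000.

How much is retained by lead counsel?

$31,198.40

Fee base (net of costs): $194,000 − $58,000 = $136,000
The matter settled after depositions had begun but before trial, so the 37% rate applies.
$136,000 × 37% = $50,320.00
$50,320.00 is under the $67,500 cap.
Referral share: 38% of $50,320.00 = $19,121.60; lead counsel retains $50,320.00 − $19,121.60 = $31,198.40.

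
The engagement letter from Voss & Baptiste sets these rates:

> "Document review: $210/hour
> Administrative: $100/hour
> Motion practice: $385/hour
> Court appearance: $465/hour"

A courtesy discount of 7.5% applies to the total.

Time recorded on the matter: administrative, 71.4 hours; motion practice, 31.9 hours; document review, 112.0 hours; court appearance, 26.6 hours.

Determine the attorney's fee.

$51,162.21

Document review: 112.0 × $210 = $23,520.00
Administrative: 71.4 × $100 = $7,140.00
Motion practice: 31.9 × $385 = $12,281.50
Court appearance: 26.6 × $465 = $12,369.00
Subtotal: $55,310.50
Less 7.5% discount: −$4,148.29
Total: $55,310.50 − $4,148.29 = $51,162.21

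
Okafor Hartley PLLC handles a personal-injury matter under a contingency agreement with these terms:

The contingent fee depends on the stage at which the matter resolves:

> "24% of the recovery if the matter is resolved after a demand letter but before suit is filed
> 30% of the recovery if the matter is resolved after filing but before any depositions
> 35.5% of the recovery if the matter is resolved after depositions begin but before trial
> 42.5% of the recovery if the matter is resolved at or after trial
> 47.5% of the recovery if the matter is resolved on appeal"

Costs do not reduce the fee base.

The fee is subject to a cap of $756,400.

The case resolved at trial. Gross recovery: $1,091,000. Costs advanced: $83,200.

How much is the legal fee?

Fee base is the gross recovery, $1,091,000; costs are reimbursed separately.
The matter resolved at trial, so the 42.5% rate applies.
$1,091,000 × 42.5% = $463,675.00
$463,675.00 is under the $756,400 cap.

$463,675.00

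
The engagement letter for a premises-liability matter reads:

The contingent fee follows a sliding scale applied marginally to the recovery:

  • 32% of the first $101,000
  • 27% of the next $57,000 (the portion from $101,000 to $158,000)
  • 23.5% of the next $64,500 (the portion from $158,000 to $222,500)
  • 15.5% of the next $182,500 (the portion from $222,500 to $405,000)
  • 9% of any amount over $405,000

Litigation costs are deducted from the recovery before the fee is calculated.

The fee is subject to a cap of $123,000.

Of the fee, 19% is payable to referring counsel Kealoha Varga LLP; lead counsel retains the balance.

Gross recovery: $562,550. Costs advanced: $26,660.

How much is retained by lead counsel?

Fee base (net of costs): $562,550 − $26,660 = $535,890
First $101,000 at 32% = $32,320.00
Next $57,000 at 27% = $15,390.00
Next $64,500 at 23.5% = $15,157.50
Next $182,500 at 15.5% = $28,287.50
Remaining $130,890 at 9% = $11,780.10
Fee: $32,320.00 + $15,390.00 + $15,157.50 + $28,287.50 + $11,780.10 = $102,935.10
$102,935.10 is under the $123,000 cap.
Referral share: 19% of $102,935.10 = $19,557.67; lead counsel retains $102,935.10 − $19,557.67 = $83,377.43.

$83,377.43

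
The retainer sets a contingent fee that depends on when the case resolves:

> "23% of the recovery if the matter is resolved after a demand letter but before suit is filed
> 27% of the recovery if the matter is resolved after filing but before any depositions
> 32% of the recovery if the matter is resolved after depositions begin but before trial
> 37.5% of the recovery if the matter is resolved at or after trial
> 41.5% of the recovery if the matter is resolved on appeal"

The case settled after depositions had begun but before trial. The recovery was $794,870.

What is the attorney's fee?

$254,358.40

The matter settled after depositions had begun but before trial, so the 32% rate applies.
$794,870 × 32% = $254,358.40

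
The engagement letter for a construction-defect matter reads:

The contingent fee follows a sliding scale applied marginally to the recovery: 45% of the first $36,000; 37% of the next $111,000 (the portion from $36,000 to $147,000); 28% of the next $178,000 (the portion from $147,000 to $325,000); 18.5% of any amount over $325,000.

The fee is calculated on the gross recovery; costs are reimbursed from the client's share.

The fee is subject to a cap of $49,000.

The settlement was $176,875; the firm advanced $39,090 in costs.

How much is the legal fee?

$49,000.00

Fee base is the gross recovery, $176,875; costs are reimbursed separately.
First $36,000 at 45% = $16,200.00
Next $111,000 at 37% = $41,070.00
Remaining $29,875 at 28% = $8,365.00
Fee: $16,200.00 + $41,070.00 + $8,365.00 = $65,635.00
$65,635.00 exceeds the $49,000 cap, so the fee is capped at $49,000.00.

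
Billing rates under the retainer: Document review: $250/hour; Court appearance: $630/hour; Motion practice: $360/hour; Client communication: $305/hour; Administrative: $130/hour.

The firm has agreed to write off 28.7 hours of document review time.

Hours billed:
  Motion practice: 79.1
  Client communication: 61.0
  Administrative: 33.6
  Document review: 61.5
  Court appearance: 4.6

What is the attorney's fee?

$62,547.00

Document review: 61.5 × $250 = $15,375.00
Court appearance: 4.6 × $630 = $2,898.00
Motion practice: 79.1 × $360 = $28,476.00
Client communication: 61.0 × $305 = $18,605.00
Administrative: 33.6 × $130 = $4,368.00
Subtotal: $69,722.00
Write-off: 28.7 × $250 = $7,175.00
Total: $69,722.00 − $7,175.00 = $62,547.00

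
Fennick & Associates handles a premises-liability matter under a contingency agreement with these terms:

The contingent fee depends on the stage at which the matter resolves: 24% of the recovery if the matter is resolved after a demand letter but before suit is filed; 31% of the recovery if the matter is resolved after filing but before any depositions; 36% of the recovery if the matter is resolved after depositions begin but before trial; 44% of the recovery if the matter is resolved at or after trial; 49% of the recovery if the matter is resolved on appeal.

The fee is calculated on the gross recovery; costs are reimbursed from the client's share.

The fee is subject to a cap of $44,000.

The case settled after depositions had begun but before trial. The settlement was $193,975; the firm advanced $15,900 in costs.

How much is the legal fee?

$44,000.00

Fee base is the gross recovery, $193,975; costs are reimbursed separately.
The matter settled after depositions had begun but before trial, so the 36% rate applies.
$193,975 × 36% = $69,831.00
$69,831.00 exceeds the $44,000 cap, so the fee is capped at $44,000.00.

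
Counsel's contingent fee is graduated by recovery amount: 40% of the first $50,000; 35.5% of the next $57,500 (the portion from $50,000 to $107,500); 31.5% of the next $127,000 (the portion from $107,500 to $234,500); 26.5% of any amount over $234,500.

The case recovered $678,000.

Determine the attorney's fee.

First $50,000 at 40% = $20,000.00
Next $57,500 at 35.5% = $20,412.50
Next $127,000 at 31.5% = $40,005.00
Remaining $443,500 at 26.5% = $117,527.50
Fee: $20,000.00 + $20,412.50 + $40,005.00 + $117,527.50 = $197,945.00

$197,945.00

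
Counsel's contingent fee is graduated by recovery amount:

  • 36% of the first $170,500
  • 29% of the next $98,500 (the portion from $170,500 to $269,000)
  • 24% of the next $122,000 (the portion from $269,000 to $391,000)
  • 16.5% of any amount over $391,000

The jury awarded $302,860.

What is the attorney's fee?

$98,071.40

First $170,500 at 36% = $61,380.00
Next $98,500 at 29% = $28,565.00
Remaining $33,860 at 24% = $8,126.40
Fee: $61,380.00 + $28,565.00 + $8,126.40 = $98,071.40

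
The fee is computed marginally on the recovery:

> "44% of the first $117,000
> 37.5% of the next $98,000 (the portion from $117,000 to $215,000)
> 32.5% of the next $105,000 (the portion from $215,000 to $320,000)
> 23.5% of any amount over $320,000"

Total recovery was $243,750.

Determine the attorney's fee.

First $117,000 at 44% = $51,480.00
Next $98,000 at 37.5% = $36,750.00
Remaining $28,750 at 32.5% = $9,343.75
Fee: $51,480.00 + $36,750.00 + $9,343.75 = $97,573.75

$97,573.75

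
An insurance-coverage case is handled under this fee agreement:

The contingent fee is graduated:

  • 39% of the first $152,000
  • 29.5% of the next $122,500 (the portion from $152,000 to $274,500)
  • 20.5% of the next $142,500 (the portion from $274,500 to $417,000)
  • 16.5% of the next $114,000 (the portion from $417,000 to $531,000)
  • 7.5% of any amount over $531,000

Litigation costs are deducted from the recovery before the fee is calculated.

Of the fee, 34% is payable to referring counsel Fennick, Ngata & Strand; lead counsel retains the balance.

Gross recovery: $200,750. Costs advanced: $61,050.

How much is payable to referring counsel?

$18,524.22

Fee base (net of costs): $200,750 − $61,050 = $139,700
First $139,700 at 39% = $54,483.00
Referral share: 34% of $54,483.00 = $18,524.22; lead counsel retains $54,483.00 − $18,524.22 = $35,958.78.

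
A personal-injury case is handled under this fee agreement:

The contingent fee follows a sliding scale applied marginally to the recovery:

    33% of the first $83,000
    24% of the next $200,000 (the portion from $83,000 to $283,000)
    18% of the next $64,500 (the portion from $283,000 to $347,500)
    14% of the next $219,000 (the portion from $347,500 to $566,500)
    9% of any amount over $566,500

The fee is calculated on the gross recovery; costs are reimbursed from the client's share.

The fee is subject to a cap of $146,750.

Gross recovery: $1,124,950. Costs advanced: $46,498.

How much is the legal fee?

$146,750.00

Fee base is the gross recovery, $1,124,950; costs are reimbursed separately.
First $83,000 at 33% = $27,390.00
Next $200,000 at 24% = $48,000.00
Next $64,500 at 18% = $11,610.00
Next $219,000 at 14% = $30,660.00
Remaining $558,450 at 9% = $50,260.50
Fee: $27,390.00 + $48,000.00 + $11,610.00 + $30,660.00 + $50,260.50 = $167,920.50
$167,920.50 exceeds the $146,750 cap, so the fee is capped at $146,750.00.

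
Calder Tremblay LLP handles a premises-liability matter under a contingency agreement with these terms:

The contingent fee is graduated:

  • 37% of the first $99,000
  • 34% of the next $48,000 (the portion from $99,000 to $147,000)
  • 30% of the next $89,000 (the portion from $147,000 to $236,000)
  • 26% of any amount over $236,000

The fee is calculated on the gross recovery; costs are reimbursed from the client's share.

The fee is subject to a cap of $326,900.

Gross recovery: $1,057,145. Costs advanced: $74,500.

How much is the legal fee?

Fee base is the gross recovery, $1,057,145; costs are reimbursed separately.
First $99,000 at 37% = $36,630.00
Next $48,000 at 34% = $16,320.00
Next $89,000 at 30% = $26,700.00
Remaining $821,145 at 26% = $213,497.70
Fee: $36,630.00 + $16,320.00 + $26,700.00 + $213,497.70 = $293,147.70
$293,147.70 is under the $326,900 cap.

$293,147.70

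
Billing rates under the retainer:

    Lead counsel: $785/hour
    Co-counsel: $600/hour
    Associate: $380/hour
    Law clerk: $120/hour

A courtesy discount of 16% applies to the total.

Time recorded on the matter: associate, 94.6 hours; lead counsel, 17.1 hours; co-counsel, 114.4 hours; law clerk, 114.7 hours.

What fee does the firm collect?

$110,691.42

Lead counsel: 17.1 × $785 = $13,423.50
Co-counsel: 114.4 × $600 = $68,640.00
Associate: 94.6 × $380 = $35,948.00
Law clerk: 114.7 × $120 = $13,764.00
Subtotal: $131,775.50
Less 16% discount: −$21,084.08
Total: $131,775.50 − $21,084.08 = $110,691.42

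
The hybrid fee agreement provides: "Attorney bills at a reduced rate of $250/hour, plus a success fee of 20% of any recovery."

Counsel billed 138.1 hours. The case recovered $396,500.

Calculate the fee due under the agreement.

$113,825.00

Hourly: 138.1 × $250 = $34,525.00
Success fee: 20% of $396,500 = $79,300.00
Total: $34,525.00 + $79,300.00 = $113,825.00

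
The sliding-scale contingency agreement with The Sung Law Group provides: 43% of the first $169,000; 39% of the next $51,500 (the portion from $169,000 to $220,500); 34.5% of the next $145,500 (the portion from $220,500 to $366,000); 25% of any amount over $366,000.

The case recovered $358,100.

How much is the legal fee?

$140,227.00

First $169,000 at 43% = $72,670.00
Next $51,500 at 39% = $20,085.00
Remaining $137,600 at 34.5% = $47,472.00
Fee: $72,670.00 + $20,085.00 + $47,472.00 = $140,227.00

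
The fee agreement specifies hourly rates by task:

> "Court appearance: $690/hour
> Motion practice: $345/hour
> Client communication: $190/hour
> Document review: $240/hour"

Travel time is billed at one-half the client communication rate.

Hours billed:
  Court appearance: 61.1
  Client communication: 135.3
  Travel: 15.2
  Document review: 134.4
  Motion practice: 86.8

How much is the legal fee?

Court appearance: 61.1 × $690 = $42,159.00
Motion practice: 86.8 × $345 = $29,946.00
Client communication: 135.3 × $190 = $25,707.00
Document review: 134.4 × $240 = $32,256.00
Subtotal: $42,159.00 + $29,946.00 + $25,707.00 + $32,256.00 = $130,068.00
Travel: 15.2 × ($190 ÷ 2) = 15.2 × $95.00 = $1,444.00
Total: $130,068.00 + $1,444.00 = $131,512.00

$131,512.00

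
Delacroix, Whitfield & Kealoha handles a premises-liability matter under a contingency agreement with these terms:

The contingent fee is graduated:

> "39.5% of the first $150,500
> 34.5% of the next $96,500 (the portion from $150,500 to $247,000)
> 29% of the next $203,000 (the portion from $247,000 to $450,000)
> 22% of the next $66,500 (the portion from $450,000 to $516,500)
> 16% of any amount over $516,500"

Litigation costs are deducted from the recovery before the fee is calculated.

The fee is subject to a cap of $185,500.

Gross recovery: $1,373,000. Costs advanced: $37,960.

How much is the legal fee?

$185,500.00

Fee base (net of costs): $1,373,000 − $37,960 = $1,335,040
First $150,500 at 39.5% = $59,447.50
Next $96,500 at 34.5% = $33,292.50
Next $203,000 at 29% = $58,870.00
Next $66,500 at 22% = $14,630.00
Remaining $818,540 at 16% = $130,966.40
Fee: $59,447.50 + $33,292.50 + $58,870.00 + $14,630.00 + $130,966.40 = $297,206.40
$297,206.40 exceeds the $185,500 cap, so the fee is capped at $185,500.00.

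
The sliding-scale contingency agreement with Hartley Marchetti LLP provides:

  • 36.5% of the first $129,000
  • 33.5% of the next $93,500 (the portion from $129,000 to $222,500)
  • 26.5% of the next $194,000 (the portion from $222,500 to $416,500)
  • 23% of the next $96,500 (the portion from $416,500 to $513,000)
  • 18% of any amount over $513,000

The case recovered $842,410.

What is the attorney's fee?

$211,306.30

First $129,000 at 36.5% = $47,085.00
Next $93,500 at 33.5% = $31,322.50
Next $194,000 at 26.5% = $51,410.00
Next $96,500 at 23% = $22,195.00
Remaining $329,410 at 18% = $59,293.80
Fee: $47,085.00 + $31,322.50 + $51,410.00 + $22,195.00 + $59,293.80 = $211,306.30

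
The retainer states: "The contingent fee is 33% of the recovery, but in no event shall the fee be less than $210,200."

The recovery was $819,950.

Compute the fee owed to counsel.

33% of $819,950 = $270,583.50
That exceeds the $210,200 minimum.

$270,583.50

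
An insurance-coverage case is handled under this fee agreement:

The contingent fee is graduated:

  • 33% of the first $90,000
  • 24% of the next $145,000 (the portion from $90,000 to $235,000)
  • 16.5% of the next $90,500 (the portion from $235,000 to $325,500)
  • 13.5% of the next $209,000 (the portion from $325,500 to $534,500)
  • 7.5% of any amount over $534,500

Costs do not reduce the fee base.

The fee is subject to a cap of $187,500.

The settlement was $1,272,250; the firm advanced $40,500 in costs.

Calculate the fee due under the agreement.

Fee base is the gross recovery, $1,272,250; costs are reimbursed separately.
First $90,000 at 33% = $29,700.00
Next $145,000 at 24% = $34,800.00
Next $90,500 at 16.5% = $14,932.50
Next $209,000 at 13.5% = $28,215.00
Remaining $737,750 at 7.5% = $55,331.25
Fee: $29,700.00 + $34,800.00 + $14,932.50 + $28,215.00 + $55,331.25 = $162,978.75
$162,978.75 is under the $187,500 cap.

$162,978.75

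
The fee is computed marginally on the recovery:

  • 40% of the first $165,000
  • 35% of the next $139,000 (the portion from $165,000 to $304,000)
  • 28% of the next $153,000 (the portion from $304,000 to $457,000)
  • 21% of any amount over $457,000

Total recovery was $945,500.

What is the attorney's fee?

First $165,000 at 40% = $66,000.00
Next $139,000 at 35% = $48,650.00
Next $153,000 at 28% = $42,840.00
Remaining $488,500 at 21% = $102,585.00
Fee: $66,000.00 + $48,650.00 + $42,840.00 + $102,585.00 = $260,075.00

$260,075.00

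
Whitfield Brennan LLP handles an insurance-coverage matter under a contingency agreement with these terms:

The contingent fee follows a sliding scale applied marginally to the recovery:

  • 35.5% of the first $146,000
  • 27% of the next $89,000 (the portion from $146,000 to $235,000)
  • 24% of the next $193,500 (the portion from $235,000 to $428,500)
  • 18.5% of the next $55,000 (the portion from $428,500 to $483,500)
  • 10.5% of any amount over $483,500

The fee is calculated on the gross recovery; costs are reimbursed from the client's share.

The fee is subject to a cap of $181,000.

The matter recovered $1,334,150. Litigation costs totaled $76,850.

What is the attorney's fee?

$181,000.00

Fee base is the gross recovery, $1,334,150; costs are reimbursed separately.
First $146,000 at 35.5% = $51,830.00
Next $89,000 at 27% = $24,030.00
Next $193,500 at 24% = $46,440.00
Next $55,000 at 18.5% = $10,175.00
Remaining $850,650 at 10.5% = $89,318.25
Fee: $51,830.00 + $24,030.00 + $46,440.00 + $10,175.00 + $89,318.25 = $221,793.25
$221,793.25 exceeds the $181,000 cap, so the fee is capped at $181,000.00.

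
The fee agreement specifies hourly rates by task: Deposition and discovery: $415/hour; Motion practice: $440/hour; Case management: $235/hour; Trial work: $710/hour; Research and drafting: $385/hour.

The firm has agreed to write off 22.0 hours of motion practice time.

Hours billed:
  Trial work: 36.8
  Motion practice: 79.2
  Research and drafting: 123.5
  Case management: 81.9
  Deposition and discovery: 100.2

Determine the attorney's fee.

$159,673.00

Deposition and discovery: 100.2 × $415 = $41,583.00
Motion practice: 79.2 × $440 = $34,848.00
Case management: 81.9 × $235 = $19,246.50
Trial work: 36.8 × $710 = $26,128.00
Research and drafting: 123.5 × $385 = $47,547.50
Subtotal: $169,353.00
Write-off: 22.0 × $440 = $9,680.00
Total: $169,353.00 − $9,680.00 = $159,673.00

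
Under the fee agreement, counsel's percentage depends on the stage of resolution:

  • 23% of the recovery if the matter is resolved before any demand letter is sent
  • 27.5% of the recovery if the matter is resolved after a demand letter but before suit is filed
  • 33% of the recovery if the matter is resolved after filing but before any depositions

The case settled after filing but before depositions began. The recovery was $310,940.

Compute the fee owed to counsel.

The matter settled after filing but before depositions began, so the 33% rate applies.
$310,940 × 33% = $102,610.20

$102,610.20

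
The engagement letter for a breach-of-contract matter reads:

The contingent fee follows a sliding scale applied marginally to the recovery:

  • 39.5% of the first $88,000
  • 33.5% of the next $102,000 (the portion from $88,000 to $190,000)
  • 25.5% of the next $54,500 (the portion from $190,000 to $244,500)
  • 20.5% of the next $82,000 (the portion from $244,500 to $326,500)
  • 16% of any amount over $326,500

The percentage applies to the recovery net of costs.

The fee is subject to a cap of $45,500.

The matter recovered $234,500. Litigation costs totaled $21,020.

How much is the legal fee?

$45,500.00

Fee base (net of costs): $234,500 − $21,020 = $213,480
First $88,000 at 39.5% = $34,760.00
Next $102,000 at 33.5% = $34,170.00
Remaining $23,480 at 25.5% = $5,987.40
Fee: $34,760.00 + $34,170.00 + $5,987.40 = $74,917.40
$74,917.40 exceeds the $45,500 cap, so the fee is capped at $45,500.00.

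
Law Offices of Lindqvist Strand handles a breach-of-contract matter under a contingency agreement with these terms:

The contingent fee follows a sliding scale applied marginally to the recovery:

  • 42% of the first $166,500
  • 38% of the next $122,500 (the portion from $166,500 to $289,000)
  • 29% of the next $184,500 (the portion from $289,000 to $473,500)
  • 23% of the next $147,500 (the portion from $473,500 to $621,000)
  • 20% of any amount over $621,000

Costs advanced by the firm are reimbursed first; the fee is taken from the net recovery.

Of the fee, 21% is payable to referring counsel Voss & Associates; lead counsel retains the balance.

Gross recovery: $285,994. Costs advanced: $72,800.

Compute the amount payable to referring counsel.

$18,411.48

Fee base (net of costs): $285,994 − $72,800 = $213,194
First $166,500 at 42% = $69,930.00
Remaining $46,694 at 38% = $17,743.72
Fee: $69,930.00 + $17,743.72 = $87,673.72
Referral share: 21% of $87,673.72 = $18,411.48; lead counsel retains $87,673.72 − $18,411.48 = $69,262.24.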